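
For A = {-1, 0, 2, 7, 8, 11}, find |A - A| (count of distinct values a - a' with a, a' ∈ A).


A - A = {a - a' : a, a' ∈ A}; |A| = 6.
Bounds: 2|A|-1 ≤ |A - A| ≤ |A|² - |A| + 1, i.e. 11 ≤ |A - A| ≤ 31.
Note: 0 ∈ A - A always (from a - a). The set is symmetric: if d ∈ A - A then -d ∈ A - A.
Enumerate nonzero differences d = a - a' with a > a' (then include -d):
Positive differences: {1, 2, 3, 4, 5, 6, 7, 8, 9, 11, 12}
Full difference set: {0} ∪ (positive diffs) ∪ (negative diffs).
|A - A| = 1 + 2·11 = 23 (matches direct enumeration: 23).

|A - A| = 23


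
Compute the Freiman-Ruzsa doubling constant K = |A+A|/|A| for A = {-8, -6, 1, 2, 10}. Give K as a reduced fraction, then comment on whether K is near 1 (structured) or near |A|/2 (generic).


|A| = 5.
Compute A + A by enumerating all 25 pairs.
A + A = {-16, -14, -12, -7, -6, -5, -4, 2, 3, 4, 11, 12, 20}, so |A + A| = 13.
K = |A + A| / |A| = 13/5 (already in lowest terms) ≈ 2.6000.
Reference: AP of size 5 gives K = 9/5 ≈ 1.8000; a fully generic set of size 5 gives K ≈ 3.0000.

|A| = 5, |A + A| = 13, K = 13/5.


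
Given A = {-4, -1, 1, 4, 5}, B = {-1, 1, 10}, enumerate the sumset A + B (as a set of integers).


A + B = {a + b : a ∈ A, b ∈ B}.
Enumerate all |A|·|B| = 5·3 = 15 pairs (a, b) and collect distinct sums.
a = -4: -4+-1=-5, -4+1=-3, -4+10=6
a = -1: -1+-1=-2, -1+1=0, -1+10=9
a = 1: 1+-1=0, 1+1=2, 1+10=11
a = 4: 4+-1=3, 4+1=5, 4+10=14
a = 5: 5+-1=4, 5+1=6, 5+10=15
Collecting distinct sums: A + B = {-5, -3, -2, 0, 2, 3, 4, 5, 6, 9, 11, 14, 15}
|A + B| = 13

A + B = {-5, -3, -2, 0, 2, 3, 4, 5, 6, 9, 11, 14, 15}


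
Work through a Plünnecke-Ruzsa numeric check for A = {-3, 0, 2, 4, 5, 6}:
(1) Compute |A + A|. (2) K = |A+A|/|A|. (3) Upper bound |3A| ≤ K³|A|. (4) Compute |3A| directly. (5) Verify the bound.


|A| = 6.
Step 1: Compute A + A by enumerating all 36 pairs.
A + A = {-6, -3, -1, 0, 1, 2, 3, 4, 5, 6, 7, 8, 9, 10, 11, 12}, so |A + A| = 16.
Step 2: Doubling constant K = |A + A|/|A| = 16/6 = 16/6 ≈ 2.6667.
Step 3: Plünnecke-Ruzsa gives |3A| ≤ K³·|A| = (2.6667)³ · 6 ≈ 113.7778.
Step 4: Compute 3A = A + A + A directly by enumerating all triples (a,b,c) ∈ A³; |3A| = 25.
Step 5: Check 25 ≤ 113.7778? Yes ✓.

K = 16/6, Plünnecke-Ruzsa bound K³|A| ≈ 113.7778, |3A| = 25, inequality holds.


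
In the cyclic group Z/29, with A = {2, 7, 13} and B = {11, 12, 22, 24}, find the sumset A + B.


Work in Z/29Z: reduce every sum a + b modulo 29.
Enumerate all 12 pairs:
a = 2: 2+11=13, 2+12=14, 2+22=24, 2+24=26
a = 7: 7+11=18, 7+12=19, 7+22=0, 7+24=2
a = 13: 13+11=24, 13+12=25, 13+22=6, 13+24=8
Distinct residues collected: {0, 2, 6, 8, 13, 14, 18, 19, 24, 25, 26}
|A + B| = 11 (out of 29 total residues).

A + B = {0, 2, 6, 8, 13, 14, 18, 19, 24, 25, 26}


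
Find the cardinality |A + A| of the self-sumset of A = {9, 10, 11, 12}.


A + A = {a + a' : a, a' ∈ A}; |A| = 4.
General bounds: 2|A| - 1 ≤ |A + A| ≤ |A|(|A|+1)/2, i.e. 7 ≤ |A + A| ≤ 10.
Lower bound 2|A|-1 is attained iff A is an arithmetic progression.
Enumerate sums a + a' for a ≤ a' (symmetric, so this suffices):
a = 9: 9+9=18, 9+10=19, 9+11=20, 9+12=21
a = 10: 10+10=20, 10+11=21, 10+12=22
a = 11: 11+11=22, 11+12=23
a = 12: 12+12=24
Distinct sums: {18, 19, 20, 21, 22, 23, 24}
|A + A| = 7

|A + A| = 7


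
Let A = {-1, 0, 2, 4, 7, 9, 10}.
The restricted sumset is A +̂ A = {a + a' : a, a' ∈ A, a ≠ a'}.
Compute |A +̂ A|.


Restricted sumset: A +̂ A = {a + a' : a ∈ A, a' ∈ A, a ≠ a'}.
Equivalently, take A + A and drop any sum 2a that is achievable ONLY as a + a for a ∈ A (i.e. sums representable only with equal summands).
Enumerate pairs (a, a') with a < a' (symmetric, so each unordered pair gives one sum; this covers all a ≠ a'):
  -1 + 0 = -1
  -1 + 2 = 1
  -1 + 4 = 3
  -1 + 7 = 6
  -1 + 9 = 8
  -1 + 10 = 9
  0 + 2 = 2
  0 + 4 = 4
  0 + 7 = 7
  0 + 9 = 9
  0 + 10 = 10
  2 + 4 = 6
  2 + 7 = 9
  2 + 9 = 11
  2 + 10 = 12
  4 + 7 = 11
  4 + 9 = 13
  4 + 10 = 14
  7 + 9 = 16
  7 + 10 = 17
  9 + 10 = 19
Collected distinct sums: {-1, 1, 2, 3, 4, 6, 7, 8, 9, 10, 11, 12, 13, 14, 16, 17, 19}
|A +̂ A| = 17
(Reference bound: |A +̂ A| ≥ 2|A| - 3 for |A| ≥ 2, with |A| = 7 giving ≥ 11.)

|A +̂ A| = 17


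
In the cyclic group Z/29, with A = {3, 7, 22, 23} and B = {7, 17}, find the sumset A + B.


Work in Z/29Z: reduce every sum a + b modulo 29.
Enumerate all 8 pairs:
a = 3: 3+7=10, 3+17=20
a = 7: 7+7=14, 7+17=24
a = 22: 22+7=0, 22+17=10
a = 23: 23+7=1, 23+17=11
Distinct residues collected: {0, 1, 10, 11, 14, 20, 24}
|A + B| = 7 (out of 29 total residues).

A + B = {0, 1, 10, 11, 14, 20, 24}


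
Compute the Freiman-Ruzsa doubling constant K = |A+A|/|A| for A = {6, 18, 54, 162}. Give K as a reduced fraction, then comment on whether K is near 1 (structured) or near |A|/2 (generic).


|A| = 4.
Compute A + A by enumerating all 16 pairs.
A + A = {12, 24, 36, 60, 72, 108, 168, 180, 216, 324}, so |A + A| = 10.
K = |A + A| / |A| = 10/4 = 5/2 ≈ 2.5000.
Reference: AP of size 4 gives K = 7/4 ≈ 1.7500; a fully generic set of size 4 gives K ≈ 2.5000.

|A| = 4, |A + A| = 10, K = 10/4 = 5/2.


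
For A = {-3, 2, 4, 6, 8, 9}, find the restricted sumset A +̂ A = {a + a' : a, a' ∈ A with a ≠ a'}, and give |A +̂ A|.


Restricted sumset: A +̂ A = {a + a' : a ∈ A, a' ∈ A, a ≠ a'}.
Equivalently, take A + A and drop any sum 2a that is achievable ONLY as a + a for a ∈ A (i.e. sums representable only with equal summands).
Enumerate pairs (a, a') with a < a' (symmetric, so each unordered pair gives one sum; this covers all a ≠ a'):
  -3 + 2 = -1
  -3 + 4 = 1
  -3 + 6 = 3
  -3 + 8 = 5
  -3 + 9 = 6
  2 + 4 = 6
  2 + 6 = 8
  2 + 8 = 10
  2 + 9 = 11
  4 + 6 = 10
  4 + 8 = 12
  4 + 9 = 13
  6 + 8 = 14
  6 + 9 = 15
  8 + 9 = 17
Collected distinct sums: {-1, 1, 3, 5, 6, 8, 10, 11, 12, 13, 14, 15, 17}
|A +̂ A| = 13
(Reference bound: |A +̂ A| ≥ 2|A| - 3 for |A| ≥ 2, with |A| = 6 giving ≥ 9.)

|A +̂ A| = 13


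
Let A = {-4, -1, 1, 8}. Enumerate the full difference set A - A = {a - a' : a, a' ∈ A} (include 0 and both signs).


A - A = {a - a' : a, a' ∈ A}.
Compute a - a' for each ordered pair (a, a'):
a = -4: -4--4=0, -4--1=-3, -4-1=-5, -4-8=-12
a = -1: -1--4=3, -1--1=0, -1-1=-2, -1-8=-9
a = 1: 1--4=5, 1--1=2, 1-1=0, 1-8=-7
a = 8: 8--4=12, 8--1=9, 8-1=7, 8-8=0
Collecting distinct values (and noting 0 appears from a-a):
A - A = {-12, -9, -7, -5, -3, -2, 0, 2, 3, 5, 7, 9, 12}
|A - A| = 13

A - A = {-12, -9, -7, -5, -3, -2, 0, 2, 3, 5, 7, 9, 12}


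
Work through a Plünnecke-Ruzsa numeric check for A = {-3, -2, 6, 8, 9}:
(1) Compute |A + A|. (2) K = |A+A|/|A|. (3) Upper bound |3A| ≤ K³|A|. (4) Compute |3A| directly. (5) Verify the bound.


|A| = 5.
Step 1: Compute A + A by enumerating all 25 pairs.
A + A = {-6, -5, -4, 3, 4, 5, 6, 7, 12, 14, 15, 16, 17, 18}, so |A + A| = 14.
Step 2: Doubling constant K = |A + A|/|A| = 14/5 = 14/5 ≈ 2.8000.
Step 3: Plünnecke-Ruzsa gives |3A| ≤ K³·|A| = (2.8000)³ · 5 ≈ 109.7600.
Step 4: Compute 3A = A + A + A directly by enumerating all triples (a,b,c) ∈ A³; |3A| = 27.
Step 5: Check 27 ≤ 109.7600? Yes ✓.

K = 14/5, Plünnecke-Ruzsa bound K³|A| ≈ 109.7600, |3A| = 27, inequality holds.


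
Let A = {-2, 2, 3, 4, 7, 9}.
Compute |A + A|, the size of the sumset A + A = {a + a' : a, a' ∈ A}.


A + A = {a + a' : a, a' ∈ A}; |A| = 6.
General bounds: 2|A| - 1 ≤ |A + A| ≤ |A|(|A|+1)/2, i.e. 11 ≤ |A + A| ≤ 21.
Lower bound 2|A|-1 is attained iff A is an arithmetic progression.
Enumerate sums a + a' for a ≤ a' (symmetric, so this suffices):
a = -2: -2+-2=-4, -2+2=0, -2+3=1, -2+4=2, -2+7=5, -2+9=7
a = 2: 2+2=4, 2+3=5, 2+4=6, 2+7=9, 2+9=11
a = 3: 3+3=6, 3+4=7, 3+7=10, 3+9=12
a = 4: 4+4=8, 4+7=11, 4+9=13
a = 7: 7+7=14, 7+9=16
a = 9: 9+9=18
Distinct sums: {-4, 0, 1, 2, 4, 5, 6, 7, 8, 9, 10, 11, 12, 13, 14, 16, 18}
|A + A| = 17

|A + A| = 17


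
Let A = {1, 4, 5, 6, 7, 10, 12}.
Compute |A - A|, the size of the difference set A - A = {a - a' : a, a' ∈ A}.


A - A = {a - a' : a, a' ∈ A}; |A| = 7.
Bounds: 2|A|-1 ≤ |A - A| ≤ |A|² - |A| + 1, i.e. 13 ≤ |A - A| ≤ 43.
Note: 0 ∈ A - A always (from a - a). The set is symmetric: if d ∈ A - A then -d ∈ A - A.
Enumerate nonzero differences d = a - a' with a > a' (then include -d):
Positive differences: {1, 2, 3, 4, 5, 6, 7, 8, 9, 11}
Full difference set: {0} ∪ (positive diffs) ∪ (negative diffs).
|A - A| = 1 + 2·10 = 21 (matches direct enumeration: 21).

|A - A| = 21


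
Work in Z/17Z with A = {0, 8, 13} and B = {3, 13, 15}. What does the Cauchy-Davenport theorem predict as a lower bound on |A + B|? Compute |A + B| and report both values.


Cauchy-Davenport: |A + B| ≥ min(p, |A| + |B| - 1) for A, B nonempty in Z/pZ.
|A| = 3, |B| = 3, p = 17.
CD lower bound = min(17, 3 + 3 - 1) = min(17, 5) = 5.
Compute A + B mod 17 directly:
a = 0: 0+3=3, 0+13=13, 0+15=15
a = 8: 8+3=11, 8+13=4, 8+15=6
a = 13: 13+3=16, 13+13=9, 13+15=11
A + B = {3, 4, 6, 9, 11, 13, 15, 16}, so |A + B| = 8.
Verify: 8 ≥ 5? Yes ✓.

CD lower bound = 5, actual |A + B| = 8.


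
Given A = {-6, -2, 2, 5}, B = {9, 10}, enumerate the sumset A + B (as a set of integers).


A + B = {a + b : a ∈ A, b ∈ B}.
Enumerate all |A|·|B| = 4·2 = 8 pairs (a, b) and collect distinct sums.
a = -6: -6+9=3, -6+10=4
a = -2: -2+9=7, -2+10=8
a = 2: 2+9=11, 2+10=12
a = 5: 5+9=14, 5+10=15
Collecting distinct sums: A + B = {3, 4, 7, 8, 11, 12, 14, 15}
|A + B| = 8

A + B = {3, 4, 7, 8, 11, 12, 14, 15}


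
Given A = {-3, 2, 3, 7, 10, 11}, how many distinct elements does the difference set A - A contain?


A - A = {a - a' : a, a' ∈ A}; |A| = 6.
Bounds: 2|A|-1 ≤ |A - A| ≤ |A|² - |A| + 1, i.e. 11 ≤ |A - A| ≤ 31.
Note: 0 ∈ A - A always (from a - a). The set is symmetric: if d ∈ A - A then -d ∈ A - A.
Enumerate nonzero differences d = a - a' with a > a' (then include -d):
Positive differences: {1, 3, 4, 5, 6, 7, 8, 9, 10, 13, 14}
Full difference set: {0} ∪ (positive diffs) ∪ (negative diffs).
|A - A| = 1 + 2·11 = 23 (matches direct enumeration: 23).

|A - A| = 23


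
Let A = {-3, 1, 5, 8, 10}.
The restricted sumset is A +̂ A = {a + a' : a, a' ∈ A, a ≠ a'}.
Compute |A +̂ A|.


Restricted sumset: A +̂ A = {a + a' : a ∈ A, a' ∈ A, a ≠ a'}.
Equivalently, take A + A and drop any sum 2a that is achievable ONLY as a + a for a ∈ A (i.e. sums representable only with equal summands).
Enumerate pairs (a, a') with a < a' (symmetric, so each unordered pair gives one sum; this covers all a ≠ a'):
  -3 + 1 = -2
  -3 + 5 = 2
  -3 + 8 = 5
  -3 + 10 = 7
  1 + 5 = 6
  1 + 8 = 9
  1 + 10 = 11
  5 + 8 = 13
  5 + 10 = 15
  8 + 10 = 18
Collected distinct sums: {-2, 2, 5, 6, 7, 9, 11, 13, 15, 18}
|A +̂ A| = 10
(Reference bound: |A +̂ A| ≥ 2|A| - 3 for |A| ≥ 2, with |A| = 5 giving ≥ 7.)

|A +̂ A| = 10


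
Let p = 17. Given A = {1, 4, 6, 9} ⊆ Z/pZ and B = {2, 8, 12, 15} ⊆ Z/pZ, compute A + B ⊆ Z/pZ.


Work in Z/17Z: reduce every sum a + b modulo 17.
Enumerate all 16 pairs:
a = 1: 1+2=3, 1+8=9, 1+12=13, 1+15=16
a = 4: 4+2=6, 4+8=12, 4+12=16, 4+15=2
a = 6: 6+2=8, 6+8=14, 6+12=1, 6+15=4
a = 9: 9+2=11, 9+8=0, 9+12=4, 9+15=7
Distinct residues collected: {0, 1, 2, 3, 4, 6, 7, 8, 9, 11, 12, 13, 14, 16}
|A + B| = 14 (out of 17 total residues).

A + B = {0, 1, 2, 3, 4, 6, 7, 8, 9, 11, 12, 13, 14, 16}


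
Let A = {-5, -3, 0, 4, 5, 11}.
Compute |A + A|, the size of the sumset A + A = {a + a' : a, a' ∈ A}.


A + A = {a + a' : a, a' ∈ A}; |A| = 6.
General bounds: 2|A| - 1 ≤ |A + A| ≤ |A|(|A|+1)/2, i.e. 11 ≤ |A + A| ≤ 21.
Lower bound 2|A|-1 is attained iff A is an arithmetic progression.
Enumerate sums a + a' for a ≤ a' (symmetric, so this suffices):
a = -5: -5+-5=-10, -5+-3=-8, -5+0=-5, -5+4=-1, -5+5=0, -5+11=6
a = -3: -3+-3=-6, -3+0=-3, -3+4=1, -3+5=2, -3+11=8
a = 0: 0+0=0, 0+4=4, 0+5=5, 0+11=11
a = 4: 4+4=8, 4+5=9, 4+11=15
a = 5: 5+5=10, 5+11=16
a = 11: 11+11=22
Distinct sums: {-10, -8, -6, -5, -3, -1, 0, 1, 2, 4, 5, 6, 8, 9, 10, 11, 15, 16, 22}
|A + A| = 19

|A + A| = 19


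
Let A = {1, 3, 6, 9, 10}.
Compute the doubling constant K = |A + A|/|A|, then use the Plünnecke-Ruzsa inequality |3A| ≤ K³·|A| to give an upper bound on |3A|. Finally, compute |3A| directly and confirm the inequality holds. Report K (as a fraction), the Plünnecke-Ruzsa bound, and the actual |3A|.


|A| = 5.
Step 1: Compute A + A by enumerating all 25 pairs.
A + A = {2, 4, 6, 7, 9, 10, 11, 12, 13, 15, 16, 18, 19, 20}, so |A + A| = 14.
Step 2: Doubling constant K = |A + A|/|A| = 14/5 = 14/5 ≈ 2.8000.
Step 3: Plünnecke-Ruzsa gives |3A| ≤ K³·|A| = (2.8000)³ · 5 ≈ 109.7600.
Step 4: Compute 3A = A + A + A directly by enumerating all triples (a,b,c) ∈ A³; |3A| = 26.
Step 5: Check 26 ≤ 109.7600? Yes ✓.

K = 14/5, Plünnecke-Ruzsa bound K³|A| ≈ 109.7600, |3A| = 26, inequality holds.


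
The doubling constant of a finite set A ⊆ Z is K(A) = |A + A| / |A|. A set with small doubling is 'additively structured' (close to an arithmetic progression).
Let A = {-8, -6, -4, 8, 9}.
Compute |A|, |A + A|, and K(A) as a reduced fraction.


|A| = 5.
Compute A + A by enumerating all 25 pairs.
A + A = {-16, -14, -12, -10, -8, 0, 1, 2, 3, 4, 5, 16, 17, 18}, so |A + A| = 14.
K = |A + A| / |A| = 14/5 (already in lowest terms) ≈ 2.8000.
Reference: AP of size 5 gives K = 9/5 ≈ 1.8000; a fully generic set of size 5 gives K ≈ 3.0000.

|A| = 5, |A + A| = 14, K = 14/5.


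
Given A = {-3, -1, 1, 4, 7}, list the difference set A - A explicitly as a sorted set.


A - A = {a - a' : a, a' ∈ A}.
Compute a - a' for each ordered pair (a, a'):
a = -3: -3--3=0, -3--1=-2, -3-1=-4, -3-4=-7, -3-7=-10
a = -1: -1--3=2, -1--1=0, -1-1=-2, -1-4=-5, -1-7=-8
a = 1: 1--3=4, 1--1=2, 1-1=0, 1-4=-3, 1-7=-6
a = 4: 4--3=7, 4--1=5, 4-1=3, 4-4=0, 4-7=-3
a = 7: 7--3=10, 7--1=8, 7-1=6, 7-4=3, 7-7=0
Collecting distinct values (and noting 0 appears from a-a):
A - A = {-10, -8, -7, -6, -5, -4, -3, -2, 0, 2, 3, 4, 5, 6, 7, 8, 10}
|A - A| = 17

A - A = {-10, -8, -7, -6, -5, -4, -3, -2, 0, 2, 3, 4, 5, 6, 7, 8, 10}


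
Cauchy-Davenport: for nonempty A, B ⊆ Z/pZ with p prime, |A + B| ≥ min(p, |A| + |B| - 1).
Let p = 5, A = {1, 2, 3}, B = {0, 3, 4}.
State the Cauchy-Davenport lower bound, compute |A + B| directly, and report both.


Cauchy-Davenport: |A + B| ≥ min(p, |A| + |B| - 1) for A, B nonempty in Z/pZ.
|A| = 3, |B| = 3, p = 5.
CD lower bound = min(5, 3 + 3 - 1) = min(5, 5) = 5.
Compute A + B mod 5 directly:
a = 1: 1+0=1, 1+3=4, 1+4=0
a = 2: 2+0=2, 2+3=0, 2+4=1
a = 3: 3+0=3, 3+3=1, 3+4=2
A + B = {0, 1, 2, 3, 4}, so |A + B| = 5.
Verify: 5 ≥ 5? Yes ✓.

CD lower bound = 5, actual |A + B| = 5.


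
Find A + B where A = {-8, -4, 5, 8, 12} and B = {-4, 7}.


A + B = {a + b : a ∈ A, b ∈ B}.
Enumerate all |A|·|B| = 5·2 = 10 pairs (a, b) and collect distinct sums.
a = -8: -8+-4=-12, -8+7=-1
a = -4: -4+-4=-8, -4+7=3
a = 5: 5+-4=1, 5+7=12
a = 8: 8+-4=4, 8+7=15
a = 12: 12+-4=8, 12+7=19
Collecting distinct sums: A + B = {-12, -8, -1, 1, 3, 4, 8, 12, 15, 19}
|A + B| = 10

A + B = {-12, -8, -1, 1, 3, 4, 8, 12, 15, 19}


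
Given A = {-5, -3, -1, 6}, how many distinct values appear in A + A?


A + A = {a + a' : a, a' ∈ A}; |A| = 4.
General bounds: 2|A| - 1 ≤ |A + A| ≤ |A|(|A|+1)/2, i.e. 7 ≤ |A + A| ≤ 10.
Lower bound 2|A|-1 is attained iff A is an arithmetic progression.
Enumerate sums a + a' for a ≤ a' (symmetric, so this suffices):
a = -5: -5+-5=-10, -5+-3=-8, -5+-1=-6, -5+6=1
a = -3: -3+-3=-6, -3+-1=-4, -3+6=3
a = -1: -1+-1=-2, -1+6=5
a = 6: 6+6=12
Distinct sums: {-10, -8, -6, -4, -2, 1, 3, 5, 12}
|A + A| = 9

|A + A| = 9


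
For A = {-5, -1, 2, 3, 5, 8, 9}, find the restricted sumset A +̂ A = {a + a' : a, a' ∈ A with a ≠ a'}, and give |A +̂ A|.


Restricted sumset: A +̂ A = {a + a' : a ∈ A, a' ∈ A, a ≠ a'}.
Equivalently, take A + A and drop any sum 2a that is achievable ONLY as a + a for a ∈ A (i.e. sums representable only with equal summands).
Enumerate pairs (a, a') with a < a' (symmetric, so each unordered pair gives one sum; this covers all a ≠ a'):
  -5 + -1 = -6
  -5 + 2 = -3
  -5 + 3 = -2
  -5 + 5 = 0
  -5 + 8 = 3
  -5 + 9 = 4
  -1 + 2 = 1
  -1 + 3 = 2
  -1 + 5 = 4
  -1 + 8 = 7
  -1 + 9 = 8
  2 + 3 = 5
  2 + 5 = 7
  2 + 8 = 10
  2 + 9 = 11
  3 + 5 = 8
  3 + 8 = 11
  3 + 9 = 12
  5 + 8 = 13
  5 + 9 = 14
  8 + 9 = 17
Collected distinct sums: {-6, -3, -2, 0, 1, 2, 3, 4, 5, 7, 8, 10, 11, 12, 13, 14, 17}
|A +̂ A| = 17
(Reference bound: |A +̂ A| ≥ 2|A| - 3 for |A| ≥ 2, with |A| = 7 giving ≥ 11.)

|A +̂ A| = 17


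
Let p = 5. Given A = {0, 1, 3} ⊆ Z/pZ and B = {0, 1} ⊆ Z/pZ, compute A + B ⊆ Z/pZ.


Work in Z/5Z: reduce every sum a + b modulo 5.
Enumerate all 6 pairs:
a = 0: 0+0=0, 0+1=1
a = 1: 1+0=1, 1+1=2
a = 3: 3+0=3, 3+1=4
Distinct residues collected: {0, 1, 2, 3, 4}
|A + B| = 5 (out of 5 total residues).

A + B = {0, 1, 2, 3, 4}


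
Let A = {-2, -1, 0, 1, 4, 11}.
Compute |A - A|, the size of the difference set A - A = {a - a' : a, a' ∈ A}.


A - A = {a - a' : a, a' ∈ A}; |A| = 6.
Bounds: 2|A|-1 ≤ |A - A| ≤ |A|² - |A| + 1, i.e. 11 ≤ |A - A| ≤ 31.
Note: 0 ∈ A - A always (from a - a). The set is symmetric: if d ∈ A - A then -d ∈ A - A.
Enumerate nonzero differences d = a - a' with a > a' (then include -d):
Positive differences: {1, 2, 3, 4, 5, 6, 7, 10, 11, 12, 13}
Full difference set: {0} ∪ (positive diffs) ∪ (negative diffs).
|A - A| = 1 + 2·11 = 23 (matches direct enumeration: 23).

|A - A| = 23


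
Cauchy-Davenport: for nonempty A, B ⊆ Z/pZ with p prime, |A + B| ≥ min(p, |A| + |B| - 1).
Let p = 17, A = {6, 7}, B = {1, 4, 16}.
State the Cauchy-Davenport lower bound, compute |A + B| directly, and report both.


Cauchy-Davenport: |A + B| ≥ min(p, |A| + |B| - 1) for A, B nonempty in Z/pZ.
|A| = 2, |B| = 3, p = 17.
CD lower bound = min(17, 2 + 3 - 1) = min(17, 4) = 4.
Compute A + B mod 17 directly:
a = 6: 6+1=7, 6+4=10, 6+16=5
a = 7: 7+1=8, 7+4=11, 7+16=6
A + B = {5, 6, 7, 8, 10, 11}, so |A + B| = 6.
Verify: 6 ≥ 4? Yes ✓.

CD lower bound = 4, actual |A + B| = 6.


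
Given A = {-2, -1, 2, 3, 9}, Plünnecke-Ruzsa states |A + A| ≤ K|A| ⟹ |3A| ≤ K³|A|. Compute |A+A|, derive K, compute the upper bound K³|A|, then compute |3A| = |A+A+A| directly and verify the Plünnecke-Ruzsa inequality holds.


|A| = 5.
Step 1: Compute A + A by enumerating all 25 pairs.
A + A = {-4, -3, -2, 0, 1, 2, 4, 5, 6, 7, 8, 11, 12, 18}, so |A + A| = 14.
Step 2: Doubling constant K = |A + A|/|A| = 14/5 = 14/5 ≈ 2.8000.
Step 3: Plünnecke-Ruzsa gives |3A| ≤ K³·|A| = (2.8000)³ · 5 ≈ 109.7600.
Step 4: Compute 3A = A + A + A directly by enumerating all triples (a,b,c) ∈ A³; |3A| = 26.
Step 5: Check 26 ≤ 109.7600? Yes ✓.

K = 14/5, Plünnecke-Ruzsa bound K³|A| ≈ 109.7600, |3A| = 26, inequality holds.


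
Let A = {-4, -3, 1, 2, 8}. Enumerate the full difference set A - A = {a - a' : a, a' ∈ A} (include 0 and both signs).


A - A = {a - a' : a, a' ∈ A}.
Compute a - a' for each ordered pair (a, a'):
a = -4: -4--4=0, -4--3=-1, -4-1=-5, -4-2=-6, -4-8=-12
a = -3: -3--4=1, -3--3=0, -3-1=-4, -3-2=-5, -3-8=-11
a = 1: 1--4=5, 1--3=4, 1-1=0, 1-2=-1, 1-8=-7
a = 2: 2--4=6, 2--3=5, 2-1=1, 2-2=0, 2-8=-6
a = 8: 8--4=12, 8--3=11, 8-1=7, 8-2=6, 8-8=0
Collecting distinct values (and noting 0 appears from a-a):
A - A = {-12, -11, -7, -6, -5, -4, -1, 0, 1, 4, 5, 6, 7, 11, 12}
|A - A| = 15

A - A = {-12, -11, -7, -6, -5, -4, -1, 0, 1, 4, 5, 6, 7, 11, 12}


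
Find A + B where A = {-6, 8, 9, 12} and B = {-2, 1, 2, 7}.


A + B = {a + b : a ∈ A, b ∈ B}.
Enumerate all |A|·|B| = 4·4 = 16 pairs (a, b) and collect distinct sums.
a = -6: -6+-2=-8, -6+1=-5, -6+2=-4, -6+7=1
a = 8: 8+-2=6, 8+1=9, 8+2=10, 8+7=15
a = 9: 9+-2=7, 9+1=10, 9+2=11, 9+7=16
a = 12: 12+-2=10, 12+1=13, 12+2=14, 12+7=19
Collecting distinct sums: A + B = {-8, -5, -4, 1, 6, 7, 9, 10, 11, 13, 14, 15, 16, 19}
|A + B| = 14

A + B = {-8, -5, -4, 1, 6, 7, 9, 10, 11, 13, 14, 15, 16, 19}


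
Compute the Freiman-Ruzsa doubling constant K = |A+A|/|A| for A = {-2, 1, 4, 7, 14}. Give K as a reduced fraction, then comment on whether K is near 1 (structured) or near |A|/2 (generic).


|A| = 5.
Compute A + A by enumerating all 25 pairs.
A + A = {-4, -1, 2, 5, 8, 11, 12, 14, 15, 18, 21, 28}, so |A + A| = 12.
K = |A + A| / |A| = 12/5 (already in lowest terms) ≈ 2.4000.
Reference: AP of size 5 gives K = 9/5 ≈ 1.8000; a fully generic set of size 5 gives K ≈ 3.0000.

|A| = 5, |A + A| = 12, K = 12/5.


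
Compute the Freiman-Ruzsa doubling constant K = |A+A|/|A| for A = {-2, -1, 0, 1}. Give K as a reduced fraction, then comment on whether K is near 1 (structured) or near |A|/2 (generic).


|A| = 4.
Compute A + A by enumerating all 16 pairs.
A + A = {-4, -3, -2, -1, 0, 1, 2}, so |A + A| = 7.
K = |A + A| / |A| = 7/4 (already in lowest terms) ≈ 1.7500.
Reference: AP of size 4 gives K = 7/4 ≈ 1.7500; a fully generic set of size 4 gives K ≈ 2.5000.

|A| = 4, |A + A| = 7, K = 7/4.


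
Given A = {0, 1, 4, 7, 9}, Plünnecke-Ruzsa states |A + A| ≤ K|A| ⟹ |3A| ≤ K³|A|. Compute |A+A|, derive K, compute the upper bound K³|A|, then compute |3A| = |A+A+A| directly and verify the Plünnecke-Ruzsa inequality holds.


|A| = 5.
Step 1: Compute A + A by enumerating all 25 pairs.
A + A = {0, 1, 2, 4, 5, 7, 8, 9, 10, 11, 13, 14, 16, 18}, so |A + A| = 14.
Step 2: Doubling constant K = |A + A|/|A| = 14/5 = 14/5 ≈ 2.8000.
Step 3: Plünnecke-Ruzsa gives |3A| ≤ K³·|A| = (2.8000)³ · 5 ≈ 109.7600.
Step 4: Compute 3A = A + A + A directly by enumerating all triples (a,b,c) ∈ A³; |3A| = 26.
Step 5: Check 26 ≤ 109.7600? Yes ✓.

K = 14/5, Plünnecke-Ruzsa bound K³|A| ≈ 109.7600, |3A| = 26, inequality holds.


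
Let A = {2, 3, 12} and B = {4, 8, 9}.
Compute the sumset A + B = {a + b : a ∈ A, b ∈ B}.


A + B = {a + b : a ∈ A, b ∈ B}.
Enumerate all |A|·|B| = 3·3 = 9 pairs (a, b) and collect distinct sums.
a = 2: 2+4=6, 2+8=10, 2+9=11
a = 3: 3+4=7, 3+8=11, 3+9=12
a = 12: 12+4=16, 12+8=20, 12+9=21
Collecting distinct sums: A + B = {6, 7, 10, 11, 12, 16, 20, 21}
|A + B| = 8

A + B = {6, 7, 10, 11, 12, 16, 20, 21}


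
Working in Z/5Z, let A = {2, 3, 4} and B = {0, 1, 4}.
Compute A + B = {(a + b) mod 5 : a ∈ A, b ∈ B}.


Work in Z/5Z: reduce every sum a + b modulo 5.
Enumerate all 9 pairs:
a = 2: 2+0=2, 2+1=3, 2+4=1
a = 3: 3+0=3, 3+1=4, 3+4=2
a = 4: 4+0=4, 4+1=0, 4+4=3
Distinct residues collected: {0, 1, 2, 3, 4}
|A + B| = 5 (out of 5 total residues).

A + B = {0, 1, 2, 3, 4}


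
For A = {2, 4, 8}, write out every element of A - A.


A - A = {a - a' : a, a' ∈ A}.
Compute a - a' for each ordered pair (a, a'):
a = 2: 2-2=0, 2-4=-2, 2-8=-6
a = 4: 4-2=2, 4-4=0, 4-8=-4
a = 8: 8-2=6, 8-4=4, 8-8=0
Collecting distinct values (and noting 0 appears from a-a):
A - A = {-6, -4, -2, 0, 2, 4, 6}
|A - A| = 7

A - A = {-6, -4, -2, 0, 2, 4, 6}


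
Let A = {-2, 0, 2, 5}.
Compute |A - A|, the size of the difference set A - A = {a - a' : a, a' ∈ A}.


A - A = {a - a' : a, a' ∈ A}; |A| = 4.
Bounds: 2|A|-1 ≤ |A - A| ≤ |A|² - |A| + 1, i.e. 7 ≤ |A - A| ≤ 13.
Note: 0 ∈ A - A always (from a - a). The set is symmetric: if d ∈ A - A then -d ∈ A - A.
Enumerate nonzero differences d = a - a' with a > a' (then include -d):
Positive differences: {2, 3, 4, 5, 7}
Full difference set: {0} ∪ (positive diffs) ∪ (negative diffs).
|A - A| = 1 + 2·5 = 11 (matches direct enumeration: 11).

|A - A| = 11


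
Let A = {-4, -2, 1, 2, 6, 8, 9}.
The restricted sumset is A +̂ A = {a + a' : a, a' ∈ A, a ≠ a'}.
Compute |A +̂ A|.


Restricted sumset: A +̂ A = {a + a' : a ∈ A, a' ∈ A, a ≠ a'}.
Equivalently, take A + A and drop any sum 2a that is achievable ONLY as a + a for a ∈ A (i.e. sums representable only with equal summands).
Enumerate pairs (a, a') with a < a' (symmetric, so each unordered pair gives one sum; this covers all a ≠ a'):
  -4 + -2 = -6
  -4 + 1 = -3
  -4 + 2 = -2
  -4 + 6 = 2
  -4 + 8 = 4
  -4 + 9 = 5
  -2 + 1 = -1
  -2 + 2 = 0
  -2 + 6 = 4
  -2 + 8 = 6
  -2 + 9 = 7
  1 + 2 = 3
  1 + 6 = 7
  1 + 8 = 9
  1 + 9 = 10
  2 + 6 = 8
  2 + 8 = 10
  2 + 9 = 11
  6 + 8 = 14
  6 + 9 = 15
  8 + 9 = 17
Collected distinct sums: {-6, -3, -2, -1, 0, 2, 3, 4, 5, 6, 7, 8, 9, 10, 11, 14, 15, 17}
|A +̂ A| = 18
(Reference bound: |A +̂ A| ≥ 2|A| - 3 for |A| ≥ 2, with |A| = 7 giving ≥ 11.)

|A +̂ A| = 18


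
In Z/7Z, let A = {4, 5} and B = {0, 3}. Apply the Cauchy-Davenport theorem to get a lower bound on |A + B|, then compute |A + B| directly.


Cauchy-Davenport: |A + B| ≥ min(p, |A| + |B| - 1) for A, B nonempty in Z/pZ.
|A| = 2, |B| = 2, p = 7.
CD lower bound = min(7, 2 + 2 - 1) = min(7, 3) = 3.
Compute A + B mod 7 directly:
a = 4: 4+0=4, 4+3=0
a = 5: 5+0=5, 5+3=1
A + B = {0, 1, 4, 5}, so |A + B| = 4.
Verify: 4 ≥ 3? Yes ✓.

CD lower bound = 3, actual |A + B| = 4.


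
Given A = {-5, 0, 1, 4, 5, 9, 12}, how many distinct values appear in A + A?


A + A = {a + a' : a, a' ∈ A}; |A| = 7.
General bounds: 2|A| - 1 ≤ |A + A| ≤ |A|(|A|+1)/2, i.e. 13 ≤ |A + A| ≤ 28.
Lower bound 2|A|-1 is attained iff A is an arithmetic progression.
Enumerate sums a + a' for a ≤ a' (symmetric, so this suffices):
a = -5: -5+-5=-10, -5+0=-5, -5+1=-4, -5+4=-1, -5+5=0, -5+9=4, -5+12=7
a = 0: 0+0=0, 0+1=1, 0+4=4, 0+5=5, 0+9=9, 0+12=12
a = 1: 1+1=2, 1+4=5, 1+5=6, 1+9=10, 1+12=13
a = 4: 4+4=8, 4+5=9, 4+9=13, 4+12=16
a = 5: 5+5=10, 5+9=14, 5+12=17
a = 9: 9+9=18, 9+12=21
a = 12: 12+12=24
Distinct sums: {-10, -5, -4, -1, 0, 1, 2, 4, 5, 6, 7, 8, 9, 10, 12, 13, 14, 16, 17, 18, 21, 24}
|A + A| = 22

|A + A| = 22


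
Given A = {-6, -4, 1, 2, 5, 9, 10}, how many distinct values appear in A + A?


A + A = {a + a' : a, a' ∈ A}; |A| = 7.
General bounds: 2|A| - 1 ≤ |A + A| ≤ |A|(|A|+1)/2, i.e. 13 ≤ |A + A| ≤ 28.
Lower bound 2|A|-1 is attained iff A is an arithmetic progression.
Enumerate sums a + a' for a ≤ a' (symmetric, so this suffices):
a = -6: -6+-6=-12, -6+-4=-10, -6+1=-5, -6+2=-4, -6+5=-1, -6+9=3, -6+10=4
a = -4: -4+-4=-8, -4+1=-3, -4+2=-2, -4+5=1, -4+9=5, -4+10=6
a = 1: 1+1=2, 1+2=3, 1+5=6, 1+9=10, 1+10=11
a = 2: 2+2=4, 2+5=7, 2+9=11, 2+10=12
a = 5: 5+5=10, 5+9=14, 5+10=15
a = 9: 9+9=18, 9+10=19
a = 10: 10+10=20
Distinct sums: {-12, -10, -8, -5, -4, -3, -2, -1, 1, 2, 3, 4, 5, 6, 7, 10, 11, 12, 14, 15, 18, 19, 20}
|A + A| = 23

|A + A| = 23


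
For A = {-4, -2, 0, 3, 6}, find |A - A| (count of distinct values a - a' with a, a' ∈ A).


A - A = {a - a' : a, a' ∈ A}; |A| = 5.
Bounds: 2|A|-1 ≤ |A - A| ≤ |A|² - |A| + 1, i.e. 9 ≤ |A - A| ≤ 21.
Note: 0 ∈ A - A always (from a - a). The set is symmetric: if d ∈ A - A then -d ∈ A - A.
Enumerate nonzero differences d = a - a' with a > a' (then include -d):
Positive differences: {2, 3, 4, 5, 6, 7, 8, 10}
Full difference set: {0} ∪ (positive diffs) ∪ (negative diffs).
|A - A| = 1 + 2·8 = 17 (matches direct enumeration: 17).

|A - A| = 17


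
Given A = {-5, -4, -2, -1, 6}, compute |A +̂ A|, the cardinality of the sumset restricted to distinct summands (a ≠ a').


Restricted sumset: A +̂ A = {a + a' : a ∈ A, a' ∈ A, a ≠ a'}.
Equivalently, take A + A and drop any sum 2a that is achievable ONLY as a + a for a ∈ A (i.e. sums representable only with equal summands).
Enumerate pairs (a, a') with a < a' (symmetric, so each unordered pair gives one sum; this covers all a ≠ a'):
  -5 + -4 = -9
  -5 + -2 = -7
  -5 + -1 = -6
  -5 + 6 = 1
  -4 + -2 = -6
  -4 + -1 = -5
  -4 + 6 = 2
  -2 + -1 = -3
  -2 + 6 = 4
  -1 + 6 = 5
Collected distinct sums: {-9, -7, -6, -5, -3, 1, 2, 4, 5}
|A +̂ A| = 9
(Reference bound: |A +̂ A| ≥ 2|A| - 3 for |A| ≥ 2, with |A| = 5 giving ≥ 7.)

|A +̂ A| = 9


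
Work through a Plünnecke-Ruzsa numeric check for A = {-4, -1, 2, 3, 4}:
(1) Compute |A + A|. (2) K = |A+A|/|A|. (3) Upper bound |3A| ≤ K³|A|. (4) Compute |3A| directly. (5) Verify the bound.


|A| = 5.
Step 1: Compute A + A by enumerating all 25 pairs.
A + A = {-8, -5, -2, -1, 0, 1, 2, 3, 4, 5, 6, 7, 8}, so |A + A| = 13.
Step 2: Doubling constant K = |A + A|/|A| = 13/5 = 13/5 ≈ 2.6000.
Step 3: Plünnecke-Ruzsa gives |3A| ≤ K³·|A| = (2.6000)³ · 5 ≈ 87.8800.
Step 4: Compute 3A = A + A + A directly by enumerating all triples (a,b,c) ∈ A³; |3A| = 21.
Step 5: Check 21 ≤ 87.8800? Yes ✓.

K = 13/5, Plünnecke-Ruzsa bound K³|A| ≈ 87.8800, |3A| = 21, inequality holds.


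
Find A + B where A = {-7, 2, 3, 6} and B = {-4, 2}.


A + B = {a + b : a ∈ A, b ∈ B}.
Enumerate all |A|·|B| = 4·2 = 8 pairs (a, b) and collect distinct sums.
a = -7: -7+-4=-11, -7+2=-5
a = 2: 2+-4=-2, 2+2=4
a = 3: 3+-4=-1, 3+2=5
a = 6: 6+-4=2, 6+2=8
Collecting distinct sums: A + B = {-11, -5, -2, -1, 2, 4, 5, 8}
|A + B| = 8

A + B = {-11, -5, -2, -1, 2, 4, 5, 8}


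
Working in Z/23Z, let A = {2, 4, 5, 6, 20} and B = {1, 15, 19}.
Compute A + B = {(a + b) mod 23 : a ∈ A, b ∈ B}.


Work in Z/23Z: reduce every sum a + b modulo 23.
Enumerate all 15 pairs:
a = 2: 2+1=3, 2+15=17, 2+19=21
a = 4: 4+1=5, 4+15=19, 4+19=0
a = 5: 5+1=6, 5+15=20, 5+19=1
a = 6: 6+1=7, 6+15=21, 6+19=2
a = 20: 20+1=21, 20+15=12, 20+19=16
Distinct residues collected: {0, 1, 2, 3, 5, 6, 7, 12, 16, 17, 19, 20, 21}
|A + B| = 13 (out of 23 total residues).

A + B = {0, 1, 2, 3, 5, 6, 7, 12, 16, 17, 19, 20, 21}


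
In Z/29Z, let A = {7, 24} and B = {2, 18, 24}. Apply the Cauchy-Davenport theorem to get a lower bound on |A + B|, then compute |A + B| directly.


Cauchy-Davenport: |A + B| ≥ min(p, |A| + |B| - 1) for A, B nonempty in Z/pZ.
|A| = 2, |B| = 3, p = 29.
CD lower bound = min(29, 2 + 3 - 1) = min(29, 4) = 4.
Compute A + B mod 29 directly:
a = 7: 7+2=9, 7+18=25, 7+24=2
a = 24: 24+2=26, 24+18=13, 24+24=19
A + B = {2, 9, 13, 19, 25, 26}, so |A + B| = 6.
Verify: 6 ≥ 4? Yes ✓.

CD lower bound = 4, actual |A + B| = 6.


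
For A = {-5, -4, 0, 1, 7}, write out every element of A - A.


A - A = {a - a' : a, a' ∈ A}.
Compute a - a' for each ordered pair (a, a'):
a = -5: -5--5=0, -5--4=-1, -5-0=-5, -5-1=-6, -5-7=-12
a = -4: -4--5=1, -4--4=0, -4-0=-4, -4-1=-5, -4-7=-11
a = 0: 0--5=5, 0--4=4, 0-0=0, 0-1=-1, 0-7=-7
a = 1: 1--5=6, 1--4=5, 1-0=1, 1-1=0, 1-7=-6
a = 7: 7--5=12, 7--4=11, 7-0=7, 7-1=6, 7-7=0
Collecting distinct values (and noting 0 appears from a-a):
A - A = {-12, -11, -7, -6, -5, -4, -1, 0, 1, 4, 5, 6, 7, 11, 12}
|A - A| = 15

A - A = {-12, -11, -7, -6, -5, -4, -1, 0, 1, 4, 5, 6, 7, 11, 12}


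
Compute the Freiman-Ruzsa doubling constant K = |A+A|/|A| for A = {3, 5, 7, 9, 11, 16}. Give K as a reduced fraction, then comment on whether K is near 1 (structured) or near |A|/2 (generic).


|A| = 6.
Compute A + A by enumerating all 36 pairs.
A + A = {6, 8, 10, 12, 14, 16, 18, 19, 20, 21, 22, 23, 25, 27, 32}, so |A + A| = 15.
K = |A + A| / |A| = 15/6 = 5/2 ≈ 2.5000.
Reference: AP of size 6 gives K = 11/6 ≈ 1.8333; a fully generic set of size 6 gives K ≈ 3.5000.

|A| = 6, |A + A| = 15, K = 15/6 = 5/2.


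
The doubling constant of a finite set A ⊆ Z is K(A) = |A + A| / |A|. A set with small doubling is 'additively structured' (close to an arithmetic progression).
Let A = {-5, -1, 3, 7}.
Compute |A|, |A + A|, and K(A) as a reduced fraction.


|A| = 4.
Compute A + A by enumerating all 16 pairs.
A + A = {-10, -6, -2, 2, 6, 10, 14}, so |A + A| = 7.
K = |A + A| / |A| = 7/4 (already in lowest terms) ≈ 1.7500.
Reference: AP of size 4 gives K = 7/4 ≈ 1.7500; a fully generic set of size 4 gives K ≈ 2.5000.

|A| = 4, |A + A| = 7, K = 7/4.


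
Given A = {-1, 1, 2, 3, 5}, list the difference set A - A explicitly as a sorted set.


A - A = {a - a' : a, a' ∈ A}.
Compute a - a' for each ordered pair (a, a'):
a = -1: -1--1=0, -1-1=-2, -1-2=-3, -1-3=-4, -1-5=-6
a = 1: 1--1=2, 1-1=0, 1-2=-1, 1-3=-2, 1-5=-4
a = 2: 2--1=3, 2-1=1, 2-2=0, 2-3=-1, 2-5=-3
a = 3: 3--1=4, 3-1=2, 3-2=1, 3-3=0, 3-5=-2
a = 5: 5--1=6, 5-1=4, 5-2=3, 5-3=2, 5-5=0
Collecting distinct values (and noting 0 appears from a-a):
A - A = {-6, -4, -3, -2, -1, 0, 1, 2, 3, 4, 6}
|A - A| = 11

A - A = {-6, -4, -3, -2, -1, 0, 1, 2, 3, 4, 6}


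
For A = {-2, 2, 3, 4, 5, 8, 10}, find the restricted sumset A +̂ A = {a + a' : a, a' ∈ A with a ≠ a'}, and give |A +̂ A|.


Restricted sumset: A +̂ A = {a + a' : a ∈ A, a' ∈ A, a ≠ a'}.
Equivalently, take A + A and drop any sum 2a that is achievable ONLY as a + a for a ∈ A (i.e. sums representable only with equal summands).
Enumerate pairs (a, a') with a < a' (symmetric, so each unordered pair gives one sum; this covers all a ≠ a'):
  -2 + 2 = 0
  -2 + 3 = 1
  -2 + 4 = 2
  -2 + 5 = 3
  -2 + 8 = 6
  -2 + 10 = 8
  2 + 3 = 5
  2 + 4 = 6
  2 + 5 = 7
  2 + 8 = 10
  2 + 10 = 12
  3 + 4 = 7
  3 + 5 = 8
  3 + 8 = 11
  3 + 10 = 13
  4 + 5 = 9
  4 + 8 = 12
  4 + 10 = 14
  5 + 8 = 13
  5 + 10 = 15
  8 + 10 = 18
Collected distinct sums: {0, 1, 2, 3, 5, 6, 7, 8, 9, 10, 11, 12, 13, 14, 15, 18}
|A +̂ A| = 16
(Reference bound: |A +̂ A| ≥ 2|A| - 3 for |A| ≥ 2, with |A| = 7 giving ≥ 11.)

|A +̂ A| = 16


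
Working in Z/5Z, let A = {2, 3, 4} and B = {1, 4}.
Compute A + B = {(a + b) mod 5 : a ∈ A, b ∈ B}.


Work in Z/5Z: reduce every sum a + b modulo 5.
Enumerate all 6 pairs:
a = 2: 2+1=3, 2+4=1
a = 3: 3+1=4, 3+4=2
a = 4: 4+1=0, 4+4=3
Distinct residues collected: {0, 1, 2, 3, 4}
|A + B| = 5 (out of 5 total residues).

A + B = {0, 1, 2, 3, 4}


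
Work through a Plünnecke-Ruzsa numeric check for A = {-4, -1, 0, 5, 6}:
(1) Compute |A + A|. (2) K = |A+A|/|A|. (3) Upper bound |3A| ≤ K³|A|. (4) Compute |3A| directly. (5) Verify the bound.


|A| = 5.
Step 1: Compute A + A by enumerating all 25 pairs.
A + A = {-8, -5, -4, -2, -1, 0, 1, 2, 4, 5, 6, 10, 11, 12}, so |A + A| = 14.
Step 2: Doubling constant K = |A + A|/|A| = 14/5 = 14/5 ≈ 2.8000.
Step 3: Plünnecke-Ruzsa gives |3A| ≤ K³·|A| = (2.8000)³ · 5 ≈ 109.7600.
Step 4: Compute 3A = A + A + A directly by enumerating all triples (a,b,c) ∈ A³; |3A| = 26.
Step 5: Check 26 ≤ 109.7600? Yes ✓.

K = 14/5, Plünnecke-Ruzsa bound K³|A| ≈ 109.7600, |3A| = 26, inequality holds.


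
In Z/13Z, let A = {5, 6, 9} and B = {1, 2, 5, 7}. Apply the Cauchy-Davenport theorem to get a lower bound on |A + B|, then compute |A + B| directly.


Cauchy-Davenport: |A + B| ≥ min(p, |A| + |B| - 1) for A, B nonempty in Z/pZ.
|A| = 3, |B| = 4, p = 13.
CD lower bound = min(13, 3 + 4 - 1) = min(13, 6) = 6.
Compute A + B mod 13 directly:
a = 5: 5+1=6, 5+2=7, 5+5=10, 5+7=12
a = 6: 6+1=7, 6+2=8, 6+5=11, 6+7=0
a = 9: 9+1=10, 9+2=11, 9+5=1, 9+7=3
A + B = {0, 1, 3, 6, 7, 8, 10, 11, 12}, so |A + B| = 9.
Verify: 9 ≥ 6? Yes ✓.

CD lower bound = 6, actual |A + B| = 9.


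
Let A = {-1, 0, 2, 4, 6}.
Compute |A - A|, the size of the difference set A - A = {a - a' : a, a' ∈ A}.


A - A = {a - a' : a, a' ∈ A}; |A| = 5.
Bounds: 2|A|-1 ≤ |A - A| ≤ |A|² - |A| + 1, i.e. 9 ≤ |A - A| ≤ 21.
Note: 0 ∈ A - A always (from a - a). The set is symmetric: if d ∈ A - A then -d ∈ A - A.
Enumerate nonzero differences d = a - a' with a > a' (then include -d):
Positive differences: {1, 2, 3, 4, 5, 6, 7}
Full difference set: {0} ∪ (positive diffs) ∪ (negative diffs).
|A - A| = 1 + 2·7 = 15 (matches direct enumeration: 15).

|A - A| = 15


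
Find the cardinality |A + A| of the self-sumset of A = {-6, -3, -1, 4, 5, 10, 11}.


A + A = {a + a' : a, a' ∈ A}; |A| = 7.
General bounds: 2|A| - 1 ≤ |A + A| ≤ |A|(|A|+1)/2, i.e. 13 ≤ |A + A| ≤ 28.
Lower bound 2|A|-1 is attained iff A is an arithmetic progression.
Enumerate sums a + a' for a ≤ a' (symmetric, so this suffices):
a = -6: -6+-6=-12, -6+-3=-9, -6+-1=-7, -6+4=-2, -6+5=-1, -6+10=4, -6+11=5
a = -3: -3+-3=-6, -3+-1=-4, -3+4=1, -3+5=2, -3+10=7, -3+11=8
a = -1: -1+-1=-2, -1+4=3, -1+5=4, -1+10=9, -1+11=10
a = 4: 4+4=8, 4+5=9, 4+10=14, 4+11=15
a = 5: 5+5=10, 5+10=15, 5+11=16
a = 10: 10+10=20, 10+11=21
a = 11: 11+11=22
Distinct sums: {-12, -9, -7, -6, -4, -2, -1, 1, 2, 3, 4, 5, 7, 8, 9, 10, 14, 15, 16, 20, 21, 22}
|A + A| = 22

|A + A| = 22


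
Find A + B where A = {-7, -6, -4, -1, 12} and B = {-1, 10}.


A + B = {a + b : a ∈ A, b ∈ B}.
Enumerate all |A|·|B| = 5·2 = 10 pairs (a, b) and collect distinct sums.
a = -7: -7+-1=-8, -7+10=3
a = -6: -6+-1=-7, -6+10=4
a = -4: -4+-1=-5, -4+10=6
a = -1: -1+-1=-2, -1+10=9
a = 12: 12+-1=11, 12+10=22
Collecting distinct sums: A + B = {-8, -7, -5, -2, 3, 4, 6, 9, 11, 22}
|A + B| = 10

A + B = {-8, -7, -5, -2, 3, 4, 6, 9, 11, 22}


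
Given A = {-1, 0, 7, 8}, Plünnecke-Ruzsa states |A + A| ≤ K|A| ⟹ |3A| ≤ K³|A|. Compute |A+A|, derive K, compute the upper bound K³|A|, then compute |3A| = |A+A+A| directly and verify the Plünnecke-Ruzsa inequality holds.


|A| = 4.
Step 1: Compute A + A by enumerating all 16 pairs.
A + A = {-2, -1, 0, 6, 7, 8, 14, 15, 16}, so |A + A| = 9.
Step 2: Doubling constant K = |A + A|/|A| = 9/4 = 9/4 ≈ 2.2500.
Step 3: Plünnecke-Ruzsa gives |3A| ≤ K³·|A| = (2.2500)³ · 4 ≈ 45.5625.
Step 4: Compute 3A = A + A + A directly by enumerating all triples (a,b,c) ∈ A³; |3A| = 16.
Step 5: Check 16 ≤ 45.5625? Yes ✓.

K = 9/4, Plünnecke-Ruzsa bound K³|A| ≈ 45.5625, |3A| = 16, inequality holds.


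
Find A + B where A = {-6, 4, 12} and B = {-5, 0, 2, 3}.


A + B = {a + b : a ∈ A, b ∈ B}.
Enumerate all |A|·|B| = 3·4 = 12 pairs (a, b) and collect distinct sums.
a = -6: -6+-5=-11, -6+0=-6, -6+2=-4, -6+3=-3
a = 4: 4+-5=-1, 4+0=4, 4+2=6, 4+3=7
a = 12: 12+-5=7, 12+0=12, 12+2=14, 12+3=15
Collecting distinct sums: A + B = {-11, -6, -4, -3, -1, 4, 6, 7, 12, 14, 15}
|A + B| = 11

A + B = {-11, -6, -4, -3, -1, 4, 6, 7, 12, 14, 15}


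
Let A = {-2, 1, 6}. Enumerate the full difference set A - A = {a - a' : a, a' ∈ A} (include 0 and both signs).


A - A = {a - a' : a, a' ∈ A}.
Compute a - a' for each ordered pair (a, a'):
a = -2: -2--2=0, -2-1=-3, -2-6=-8
a = 1: 1--2=3, 1-1=0, 1-6=-5
a = 6: 6--2=8, 6-1=5, 6-6=0
Collecting distinct values (and noting 0 appears from a-a):
A - A = {-8, -5, -3, 0, 3, 5, 8}
|A - A| = 7

A - A = {-8, -5, -3, 0, 3, 5, 8}


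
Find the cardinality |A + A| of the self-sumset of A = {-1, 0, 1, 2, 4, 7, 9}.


A + A = {a + a' : a, a' ∈ A}; |A| = 7.
General bounds: 2|A| - 1 ≤ |A + A| ≤ |A|(|A|+1)/2, i.e. 13 ≤ |A + A| ≤ 28.
Lower bound 2|A|-1 is attained iff A is an arithmetic progression.
Enumerate sums a + a' for a ≤ a' (symmetric, so this suffices):
a = -1: -1+-1=-2, -1+0=-1, -1+1=0, -1+2=1, -1+4=3, -1+7=6, -1+9=8
a = 0: 0+0=0, 0+1=1, 0+2=2, 0+4=4, 0+7=7, 0+9=9
a = 1: 1+1=2, 1+2=3, 1+4=5, 1+7=8, 1+9=10
a = 2: 2+2=4, 2+4=6, 2+7=9, 2+9=11
a = 4: 4+4=8, 4+7=11, 4+9=13
a = 7: 7+7=14, 7+9=16
a = 9: 9+9=18
Distinct sums: {-2, -1, 0, 1, 2, 3, 4, 5, 6, 7, 8, 9, 10, 11, 13, 14, 16, 18}
|A + A| = 18

|A + A| = 18


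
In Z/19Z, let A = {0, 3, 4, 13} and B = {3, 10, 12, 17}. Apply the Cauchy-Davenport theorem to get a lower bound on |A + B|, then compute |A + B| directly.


Cauchy-Davenport: |A + B| ≥ min(p, |A| + |B| - 1) for A, B nonempty in Z/pZ.
|A| = 4, |B| = 4, p = 19.
CD lower bound = min(19, 4 + 4 - 1) = min(19, 7) = 7.
Compute A + B mod 19 directly:
a = 0: 0+3=3, 0+10=10, 0+12=12, 0+17=17
a = 3: 3+3=6, 3+10=13, 3+12=15, 3+17=1
a = 4: 4+3=7, 4+10=14, 4+12=16, 4+17=2
a = 13: 13+3=16, 13+10=4, 13+12=6, 13+17=11
A + B = {1, 2, 3, 4, 6, 7, 10, 11, 12, 13, 14, 15, 16, 17}, so |A + B| = 14.
Verify: 14 ≥ 7? Yes ✓.

CD lower bound = 7, actual |A + B| = 14.


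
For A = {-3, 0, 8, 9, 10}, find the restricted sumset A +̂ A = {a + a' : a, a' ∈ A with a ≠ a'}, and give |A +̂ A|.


Restricted sumset: A +̂ A = {a + a' : a ∈ A, a' ∈ A, a ≠ a'}.
Equivalently, take A + A and drop any sum 2a that is achievable ONLY as a + a for a ∈ A (i.e. sums representable only with equal summands).
Enumerate pairs (a, a') with a < a' (symmetric, so each unordered pair gives one sum; this covers all a ≠ a'):
  -3 + 0 = -3
  -3 + 8 = 5
  -3 + 9 = 6
  -3 + 10 = 7
  0 + 8 = 8
  0 + 9 = 9
  0 + 10 = 10
  8 + 9 = 17
  8 + 10 = 18
  9 + 10 = 19
Collected distinct sums: {-3, 5, 6, 7, 8, 9, 10, 17, 18, 19}
|A +̂ A| = 10
(Reference bound: |A +̂ A| ≥ 2|A| - 3 for |A| ≥ 2, with |A| = 5 giving ≥ 7.)

|A +̂ A| = 10
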